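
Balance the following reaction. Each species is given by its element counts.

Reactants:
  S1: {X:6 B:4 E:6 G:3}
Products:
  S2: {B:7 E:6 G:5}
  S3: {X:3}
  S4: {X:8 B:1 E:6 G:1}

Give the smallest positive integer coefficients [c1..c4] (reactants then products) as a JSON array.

Coefficients: [6, 3, 4, 3]

X: 6·6 = 36 | 3·0+4·3+3·8 = 36
B: 6·4 = 24 | 3·7+4·0+3·1 = 24
E: 6·6 = 36 | 3·6+4·0+3·6 = 36
G: 6·3 = 18 | 3·5+4·0+3·1 = 18
gcd(6,3,4,3) = 1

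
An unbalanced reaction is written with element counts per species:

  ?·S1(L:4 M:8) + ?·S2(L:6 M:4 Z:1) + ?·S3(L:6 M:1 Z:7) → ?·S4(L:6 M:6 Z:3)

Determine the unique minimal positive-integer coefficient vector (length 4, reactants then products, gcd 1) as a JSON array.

Coefficients: [3, 1, 2, 5]

L: 3·4+1·6+2·6 = 30 | 5·6 = 30
M: 3·8+1·4+2·1 = 30 | 5·6 = 30
Z: 3·0+1·1+2·7 = 15 | 5·3 = 15
gcd(3,1,2,5) = 1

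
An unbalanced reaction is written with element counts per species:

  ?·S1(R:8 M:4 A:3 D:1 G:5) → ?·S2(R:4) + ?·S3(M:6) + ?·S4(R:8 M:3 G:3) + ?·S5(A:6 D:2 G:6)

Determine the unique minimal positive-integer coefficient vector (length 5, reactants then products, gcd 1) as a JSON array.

Coefficients: [6, 4, 2, 4, 3]

R: 6·8 = 48 | 4·4+2·0+4·8+3·0 = 48
M: 6·4 = 24 | 4·0+2·6+4·3+3·0 = 24
A: 6·3 = 18 | 4·0+2·0+4·0+3·6 = 18
D: 6·1 = 6 | 4·0+2·0+4·0+3·2 = 6
G: 6·5 = 30 | 4·0+2·0+4·3+3·6 = 30
gcd(6,4,2,4,3) = 1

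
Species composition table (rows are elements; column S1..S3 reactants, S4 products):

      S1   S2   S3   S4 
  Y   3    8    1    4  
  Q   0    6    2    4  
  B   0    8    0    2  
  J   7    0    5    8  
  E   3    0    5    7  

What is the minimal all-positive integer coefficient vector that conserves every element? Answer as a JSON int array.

Coefficients: [1, 1, 5, 4]

Y: 1·3+1·8+5·1 = 16 | 4·4 = 16
Q: 1·0+1·6+5·2 = 16 | 4·4 = 16
B: 1·0+1·8+5·0 = 8 | 4·2 = 8
J: 1·7+1·0+5·5 = 32 | 4·8 = 32
E: 1·3+1·0+5·5 = 28 | 4·7 = 28
gcd(1,1,5,4) = 1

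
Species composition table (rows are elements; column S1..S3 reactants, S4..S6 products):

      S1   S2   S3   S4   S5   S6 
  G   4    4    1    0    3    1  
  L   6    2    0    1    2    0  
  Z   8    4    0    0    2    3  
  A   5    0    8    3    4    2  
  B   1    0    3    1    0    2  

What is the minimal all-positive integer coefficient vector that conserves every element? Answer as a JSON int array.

G: 2·4+1·4+4·1 = 16 | 6·0+4·3+4·1 = 16
L: 2·6+1·2+4·0 = 14 | 6·1+4·2+4·0 = 14
Z: 2·8+1·4+4·0 = 20 | 6·0+4·2+4·3 = 20
A: 2·5+1·0+4·8 = 42 | 6·3+4·4+4·2 = 42
B: 2·1+1·0+4·3 = 14 | 6·1+4·0+4·2 = 14
gcd(2,1,4,6,4,4) = 1

Coefficients: [2, 1, 4, 6, 4, 4]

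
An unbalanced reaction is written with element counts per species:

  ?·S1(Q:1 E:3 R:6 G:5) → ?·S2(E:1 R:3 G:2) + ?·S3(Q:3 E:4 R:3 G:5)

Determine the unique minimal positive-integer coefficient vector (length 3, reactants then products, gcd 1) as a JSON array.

Coefficients: [3, 5, 1]

Q: 3·1 = 3 | 5·0+1·3 = 3
E: 3·3 = 9 | 5·1+1·4 = 9
R: 3·6 = 18 | 5·3+1·3 = 18
G: 3·5 = 15 | 5·2+1·5 = 15
gcd(3,5,1) = 1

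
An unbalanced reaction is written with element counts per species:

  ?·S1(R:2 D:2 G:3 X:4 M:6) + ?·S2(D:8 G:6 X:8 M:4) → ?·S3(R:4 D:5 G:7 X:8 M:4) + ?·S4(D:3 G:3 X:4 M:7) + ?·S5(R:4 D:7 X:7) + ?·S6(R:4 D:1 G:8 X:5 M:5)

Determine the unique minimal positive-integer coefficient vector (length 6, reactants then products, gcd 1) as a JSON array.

R: 6·2+2·0 = 12 | 1·4+5·0+1·4+1·4 = 12
D: 6·2+2·8 = 28 | 1·5+5·3+1·7+1·1 = 28
G: 6·3+2·6 = 30 | 1·7+5·3+1·0+1·8 = 30
X: 6·4+2·8 = 40 | 1·8+5·4+1·7+1·5 = 40
M: 6·6+2·4 = 44 | 1·4+5·7+1·0+1·5 = 44
gcd(6,2,1,5,1,1) = 1

Coefficients: [6, 2, 1, 5, 1, 1]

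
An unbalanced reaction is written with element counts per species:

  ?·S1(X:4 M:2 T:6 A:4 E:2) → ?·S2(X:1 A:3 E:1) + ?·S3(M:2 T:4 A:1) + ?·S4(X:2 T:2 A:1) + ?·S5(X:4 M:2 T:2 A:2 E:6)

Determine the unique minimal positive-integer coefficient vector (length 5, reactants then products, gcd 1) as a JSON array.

X: 4·4 = 16 | 2·1+3·0+5·2+1·4 = 16
M: 4·2 = 8 | 2·0+3·2+5·0+1·2 = 8
T: 4·6 = 24 | 2·0+3·4+5·2+1·2 = 24
A: 4·4 = 16 | 2·3+3·1+5·1+1·2 = 16
E: 4·2 = 8 | 2·1+3·0+5·0+1·6 = 8
gcd(4,2,3,5,1) = 1

Coefficients: [4, 2, 3, 5, 1]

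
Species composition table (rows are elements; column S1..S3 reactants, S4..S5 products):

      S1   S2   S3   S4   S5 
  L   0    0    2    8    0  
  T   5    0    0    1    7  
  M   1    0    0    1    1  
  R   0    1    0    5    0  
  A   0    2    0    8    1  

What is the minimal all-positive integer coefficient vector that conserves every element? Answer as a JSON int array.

Coefficients: [3, 5, 4, 1, 2]

L: 3·0+5·0+4·2 = 8 | 1·8+2·0 = 8
T: 3·5+5·0+4·0 = 15 | 1·1+2·7 = 15
M: 3·1+5·0+4·0 = 3 | 1·1+2·1 = 3
R: 3·0+5·1+4·0 = 5 | 1·5+2·0 = 5
A: 3·0+5·2+4·0 = 10 | 1·8+2·1 = 10
gcd(3,5,4,1,2) = 1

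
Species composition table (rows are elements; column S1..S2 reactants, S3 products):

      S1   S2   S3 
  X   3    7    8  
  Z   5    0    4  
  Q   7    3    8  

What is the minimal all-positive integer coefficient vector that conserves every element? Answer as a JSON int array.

X: 4·3+4·7 = 40 | 5·8 = 40
Z: 4·5+4·0 = 20 | 5·4 = 20
Q: 4·7+4·3 = 40 | 5·8 = 40
gcd(4,4,5) = 1

Coefficients: [4, 4, 5]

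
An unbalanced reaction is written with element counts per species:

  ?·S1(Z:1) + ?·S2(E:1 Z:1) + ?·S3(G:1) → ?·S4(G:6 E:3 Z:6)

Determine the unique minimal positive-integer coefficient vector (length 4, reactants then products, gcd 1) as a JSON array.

G: 3·0+3·0+6·1 = 6 | 1·6 = 6
E: 3·0+3·1+6·0 = 3 | 1·3 = 3
Z: 3·1+3·1+6·0 = 6 | 1·6 = 6
gcd(3,3,6,1) = 1

Coefficients: [3, 3, 6, 1]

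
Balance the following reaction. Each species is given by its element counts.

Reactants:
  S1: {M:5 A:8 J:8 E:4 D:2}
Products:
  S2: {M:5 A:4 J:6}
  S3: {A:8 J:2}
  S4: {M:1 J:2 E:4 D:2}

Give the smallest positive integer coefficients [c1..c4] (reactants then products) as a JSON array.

Coefficients: [5, 4, 3, 5]

M: 5·5 = 25 | 4·5+3·0+5·1 = 25
A: 5·8 = 40 | 4·4+3·8+5·0 = 40
J: 5·8 = 40 | 4·6+3·2+5·2 = 40
E: 5·4 = 20 | 4·0+3·0+5·4 = 20
D: 5·2 = 10 | 4·0+3·0+5·2 = 10
gcd(5,4,3,5) = 1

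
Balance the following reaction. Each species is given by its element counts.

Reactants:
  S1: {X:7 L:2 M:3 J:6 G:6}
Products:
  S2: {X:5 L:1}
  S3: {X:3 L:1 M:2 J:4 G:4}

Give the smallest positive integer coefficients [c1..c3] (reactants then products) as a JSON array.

X: 2·7 = 14 | 1·5+3·3 = 14
L: 2·2 = 4 | 1·1+3·1 = 4
M: 2·3 = 6 | 1·0+3·2 = 6
J: 2·6 = 12 | 1·0+3·4 = 12
G: 2·6 = 12 | 1·0+3·4 = 12
gcd(2,1,3) = 1

Coefficients: [2, 1, 3]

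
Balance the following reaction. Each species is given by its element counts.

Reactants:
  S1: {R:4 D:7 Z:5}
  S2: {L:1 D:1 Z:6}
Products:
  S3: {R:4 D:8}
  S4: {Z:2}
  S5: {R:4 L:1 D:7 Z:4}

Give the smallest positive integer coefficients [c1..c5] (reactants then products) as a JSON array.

R: 2·4+1·0 = 8 | 1·4+6·0+1·4 = 8
L: 2·0+1·1 = 1 | 1·0+6·0+1·1 = 1
D: 2·7+1·1 = 15 | 1·8+6·0+1·7 = 15
Z: 2·5+1·6 = 16 | 1·0+6·2+1·4 = 16
gcd(2,1,1,6,1) = 1

Coefficients: [2, 1, 1, 6, 1]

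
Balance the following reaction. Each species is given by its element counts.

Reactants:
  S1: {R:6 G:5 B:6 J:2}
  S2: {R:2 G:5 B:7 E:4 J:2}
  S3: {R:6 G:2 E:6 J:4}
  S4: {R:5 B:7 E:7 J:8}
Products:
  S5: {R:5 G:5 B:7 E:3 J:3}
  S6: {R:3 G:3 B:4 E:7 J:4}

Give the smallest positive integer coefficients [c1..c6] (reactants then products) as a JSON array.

R: 2·6+5·2+2·6+1·5 = 39 | 6·5+3·3 = 39
G: 2·5+5·5+2·2+1·0 = 39 | 6·5+3·3 = 39
B: 2·6+5·7+2·0+1·7 = 54 | 6·7+3·4 = 54
E: 2·0+5·4+2·6+1·7 = 39 | 6·3+3·7 = 39
J: 2·2+5·2+2·4+1·8 = 30 | 6·3+3·4 = 30
gcd(2,5,2,1,6,3) = 1

Coefficients: [2, 5, 2, 1, 6, 3]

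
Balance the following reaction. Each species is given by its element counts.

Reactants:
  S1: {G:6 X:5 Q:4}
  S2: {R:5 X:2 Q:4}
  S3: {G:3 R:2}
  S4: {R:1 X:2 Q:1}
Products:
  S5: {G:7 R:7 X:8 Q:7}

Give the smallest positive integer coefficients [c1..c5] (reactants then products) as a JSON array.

G: 2·6+2·0+3·3+5·0 = 21 | 3·7 = 21
R: 2·0+2·5+3·2+5·1 = 21 | 3·7 = 21
X: 2·5+2·2+3·0+5·2 = 24 | 3·8 = 24
Q: 2·4+2·4+3·0+5·1 = 21 | 3·7 = 21
gcd(2,2,3,5,3) = 1

Coefficients: [2, 2, 3, 5, 3]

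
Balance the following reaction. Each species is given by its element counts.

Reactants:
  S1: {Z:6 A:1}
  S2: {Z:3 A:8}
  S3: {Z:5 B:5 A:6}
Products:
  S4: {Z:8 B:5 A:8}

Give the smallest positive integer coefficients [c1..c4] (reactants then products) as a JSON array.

Coefficients: [2, 1, 5, 5]

Z: 2·6+1·3+5·5 = 40 | 5·8 = 40
B: 2·0+1·0+5·5 = 25 | 5·5 = 25
A: 2·1+1·8+5·6 = 40 | 5·8 = 40
gcd(2,1,5,5) = 1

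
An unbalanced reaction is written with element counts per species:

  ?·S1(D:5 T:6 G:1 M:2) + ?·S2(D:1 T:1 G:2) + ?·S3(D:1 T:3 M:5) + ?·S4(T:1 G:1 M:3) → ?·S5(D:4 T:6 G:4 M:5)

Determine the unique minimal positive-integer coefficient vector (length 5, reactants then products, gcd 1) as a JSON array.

D: 1·5+5·1+2·1+1·0 = 12 | 3·4 = 12
T: 1·6+5·1+2·3+1·1 = 18 | 3·6 = 18
G: 1·1+5·2+2·0+1·1 = 12 | 3·4 = 12
M: 1·2+5·0+2·5+1·3 = 15 | 3·5 = 15
gcd(1,5,2,1,3) = 1

Coefficients: [1, 5, 2, 1, 3]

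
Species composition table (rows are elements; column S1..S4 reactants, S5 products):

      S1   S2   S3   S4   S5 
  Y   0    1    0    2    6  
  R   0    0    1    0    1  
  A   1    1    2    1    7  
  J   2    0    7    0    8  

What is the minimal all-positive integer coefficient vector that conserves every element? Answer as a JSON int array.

Coefficients: [1, 6, 2, 3, 2]

Y: 1·0+6·1+2·0+3·2 = 12 | 2·6 = 12
R: 1·0+6·0+2·1+3·0 = 2 | 2·1 = 2
A: 1·1+6·1+2·2+3·1 = 14 | 2·7 = 14
J: 1·2+6·0+2·7+3·0 = 16 | 2·8 = 16
gcd(1,6,2,3,2) = 1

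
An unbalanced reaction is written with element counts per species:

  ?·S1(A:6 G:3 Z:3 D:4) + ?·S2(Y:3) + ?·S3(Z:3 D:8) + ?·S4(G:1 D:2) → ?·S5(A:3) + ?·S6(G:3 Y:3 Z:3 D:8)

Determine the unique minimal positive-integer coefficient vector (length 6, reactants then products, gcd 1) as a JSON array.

Coefficients: [3, 5, 2, 6, 6, 5]

A: 3·6+5·0+2·0+6·0 = 18 | 6·3+5·0 = 18
G: 3·3+5·0+2·0+6·1 = 15 | 6·0+5·3 = 15
Y: 3·0+5·3+2·0+6·0 = 15 | 6·0+5·3 = 15
Z: 3·3+5·0+2·3+6·0 = 15 | 6·0+5·3 = 15
D: 3·4+5·0+2·8+6·2 = 40 | 6·0+5·8 = 40
gcd(3,5,2,6,6,5) = 1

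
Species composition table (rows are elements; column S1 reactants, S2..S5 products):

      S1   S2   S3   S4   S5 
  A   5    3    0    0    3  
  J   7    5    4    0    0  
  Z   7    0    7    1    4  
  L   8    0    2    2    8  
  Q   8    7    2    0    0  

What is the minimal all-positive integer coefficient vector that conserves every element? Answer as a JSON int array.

A: 6·5 = 30 | 6·3+3·0+5·0+4·3 = 30
J: 6·7 = 42 | 6·5+3·4+5·0+4·0 = 42
Z: 6·7 = 42 | 6·0+3·7+5·1+4·4 = 42
L: 6·8 = 48 | 6·0+3·2+5·2+4·8 = 48
Q: 6·8 = 48 | 6·7+3·2+5·0+4·0 = 48
gcd(6,6,3,5,4) = 1

Coefficients: [6, 6, 3, 5, 4]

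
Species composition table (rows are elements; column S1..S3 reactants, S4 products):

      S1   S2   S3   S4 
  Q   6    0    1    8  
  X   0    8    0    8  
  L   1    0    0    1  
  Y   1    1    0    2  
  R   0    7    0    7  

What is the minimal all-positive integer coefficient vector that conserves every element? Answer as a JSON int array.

Coefficients: [1, 1, 2, 1]

Q: 1·6+1·0+2·1 = 8 | 1·8 = 8
X: 1·0+1·8+2·0 = 8 | 1·8 = 8
L: 1·1+1·0+2·0 = 1 | 1·1 = 1
Y: 1·1+1·1+2·0 = 2 | 1·2 = 2
R: 1·0+1·7+2·0 = 7 | 1·7 = 7
gcd(1,1,2,1) = 1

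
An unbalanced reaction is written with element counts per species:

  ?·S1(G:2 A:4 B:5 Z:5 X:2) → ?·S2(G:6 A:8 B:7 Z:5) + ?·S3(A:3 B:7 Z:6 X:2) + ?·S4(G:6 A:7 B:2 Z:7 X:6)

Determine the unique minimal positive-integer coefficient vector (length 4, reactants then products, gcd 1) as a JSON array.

Coefficients: [6, 1, 3, 1]

G: 6·2 = 12 | 1·6+3·0+1·6 = 12
A: 6·4 = 24 | 1·8+3·3+1·7 = 24
B: 6·5 = 30 | 1·7+3·7+1·2 = 30
Z: 6·5 = 30 | 1·5+3·6+1·7 = 30
X: 6·2 = 12 | 1·0+3·2+1·6 = 12
gcd(6,1,3,1) = 1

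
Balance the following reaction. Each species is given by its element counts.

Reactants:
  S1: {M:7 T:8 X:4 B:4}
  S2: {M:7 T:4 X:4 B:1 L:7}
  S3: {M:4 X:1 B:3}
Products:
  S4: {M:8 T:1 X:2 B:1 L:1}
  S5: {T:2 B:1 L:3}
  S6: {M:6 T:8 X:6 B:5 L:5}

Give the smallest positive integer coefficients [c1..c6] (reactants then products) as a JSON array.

M: 3·7+5·7+4·4 = 72 | 6·8+3·0+4·6 = 72
T: 3·8+5·4+4·0 = 44 | 6·1+3·2+4·8 = 44
X: 3·4+5·4+4·1 = 36 | 6·2+3·0+4·6 = 36
B: 3·4+5·1+4·3 = 29 | 6·1+3·1+4·5 = 29
L: 3·0+5·7+4·0 = 35 | 6·1+3·3+4·5 = 35
gcd(3,5,4,6,3,4) = 1

Coefficients: [3, 5, 4, 6, 3, 4]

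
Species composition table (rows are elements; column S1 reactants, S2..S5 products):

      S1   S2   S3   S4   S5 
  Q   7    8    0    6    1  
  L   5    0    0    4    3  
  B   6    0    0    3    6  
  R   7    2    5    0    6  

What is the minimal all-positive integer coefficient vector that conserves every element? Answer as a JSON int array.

Coefficients: [5, 1, 3, 4, 3]

Q: 5·7 = 35 | 1·8+3·0+4·6+3·1 = 35
L: 5·5 = 25 | 1·0+3·0+4·4+3·3 = 25
B: 5·6 = 30 | 1·0+3·0+4·3+3·6 = 30
R: 5·7 = 35 | 1·2+3·5+4·0+3·6 = 35
gcd(5,1,3,4,3) = 1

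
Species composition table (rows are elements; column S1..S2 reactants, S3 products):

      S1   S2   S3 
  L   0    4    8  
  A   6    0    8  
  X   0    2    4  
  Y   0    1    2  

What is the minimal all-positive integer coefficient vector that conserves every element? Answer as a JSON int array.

L: 4·0+6·4 = 24 | 3·8 = 24
A: 4·6+6·0 = 24 | 3·8 = 24
X: 4·0+6·2 = 12 | 3·4 = 12
Y: 4·0+6·1 = 6 | 3·2 = 6
gcd(4,6,3) = 1

Coefficients: [4, 6, 3]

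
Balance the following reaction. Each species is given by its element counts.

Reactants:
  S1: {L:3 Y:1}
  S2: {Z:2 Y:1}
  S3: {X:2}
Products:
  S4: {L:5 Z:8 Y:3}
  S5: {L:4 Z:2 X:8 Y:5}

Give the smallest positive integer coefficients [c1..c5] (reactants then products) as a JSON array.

Coefficients: [3, 5, 4, 1, 1]

L: 3·3+5·0+4·0 = 9 | 1·5+1·4 = 9
Z: 3·0+5·2+4·0 = 10 | 1·8+1·2 = 10
X: 3·0+5·0+4·2 = 8 | 1·0+1·8 = 8
Y: 3·1+5·1+4·0 = 8 | 1·3+1·5 = 8
gcd(3,5,4,1,1) = 1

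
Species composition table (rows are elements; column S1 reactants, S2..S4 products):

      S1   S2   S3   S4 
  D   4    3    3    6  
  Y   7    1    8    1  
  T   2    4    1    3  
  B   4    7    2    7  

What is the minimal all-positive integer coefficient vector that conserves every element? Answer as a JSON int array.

D: 6·4 = 24 | 1·3+5·3+1·6 = 24
Y: 6·7 = 42 | 1·1+5·8+1·1 = 42
T: 6·2 = 12 | 1·4+5·1+1·3 = 12
B: 6·4 = 24 | 1·7+5·2+1·7 = 24
gcd(6,1,5,1) = 1

Coefficients: [6, 1, 5, 1]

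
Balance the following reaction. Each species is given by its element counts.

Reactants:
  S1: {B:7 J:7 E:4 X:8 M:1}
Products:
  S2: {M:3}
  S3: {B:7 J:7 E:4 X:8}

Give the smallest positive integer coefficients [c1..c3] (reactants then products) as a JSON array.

Coefficients: [3, 1, 3]

B: 3·7 = 21 | 1·0+3·7 = 21
J: 3·7 = 21 | 1·0+3·7 = 21
E: 3·4 = 12 | 1·0+3·4 = 12
X: 3·8 = 24 | 1·0+3·8 = 24
M: 3·1 = 3 | 1·3+3·0 = 3
gcd(3,1,3) = 1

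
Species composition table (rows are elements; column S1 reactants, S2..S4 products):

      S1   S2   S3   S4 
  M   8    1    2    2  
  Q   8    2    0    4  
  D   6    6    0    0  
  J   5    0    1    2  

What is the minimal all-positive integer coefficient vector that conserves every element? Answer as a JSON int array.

Coefficients: [2, 2, 4, 3]

M: 2·8 = 16 | 2·1+4·2+3·2 = 16
Q: 2·8 = 16 | 2·2+4·0+3·4 = 16
D: 2·6 = 12 | 2·6+4·0+3·0 = 12
J: 2·5 = 10 | 2·0+4·1+3·2 = 10
gcd(2,2,4,3) = 1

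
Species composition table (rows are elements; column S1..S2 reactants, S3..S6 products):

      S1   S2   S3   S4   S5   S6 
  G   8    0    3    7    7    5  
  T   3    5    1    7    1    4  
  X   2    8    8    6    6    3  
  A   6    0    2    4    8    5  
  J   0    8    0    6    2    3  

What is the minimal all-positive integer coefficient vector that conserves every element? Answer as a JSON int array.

G: 6·8+4·0 = 48 | 1·3+4·7+1·7+2·5 = 48
T: 6·3+4·5 = 38 | 1·1+4·7+1·1+2·4 = 38
X: 6·2+4·8 = 44 | 1·8+4·6+1·6+2·3 = 44
A: 6·6+4·0 = 36 | 1·2+4·4+1·8+2·5 = 36
J: 6·0+4·8 = 32 | 1·0+4·6+1·2+2·3 = 32
gcd(6,4,1,4,1,2) = 1

Coefficients: [6, 4, 1, 4, 1, 2]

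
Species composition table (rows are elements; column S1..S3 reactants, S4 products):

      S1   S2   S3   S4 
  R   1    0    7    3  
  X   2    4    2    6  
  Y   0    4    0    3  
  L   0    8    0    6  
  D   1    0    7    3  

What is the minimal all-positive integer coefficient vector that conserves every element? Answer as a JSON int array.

R: 5·1+3·0+1·7 = 12 | 4·3 = 12
X: 5·2+3·4+1·2 = 24 | 4·6 = 24
Y: 5·0+3·4+1·0 = 12 | 4·3 = 12
L: 5·0+3·8+1·0 = 24 | 4·6 = 24
D: 5·1+3·0+1·7 = 12 | 4·3 = 12
gcd(5,3,1,4) = 1

Coefficients: [5, 3, 1, 4]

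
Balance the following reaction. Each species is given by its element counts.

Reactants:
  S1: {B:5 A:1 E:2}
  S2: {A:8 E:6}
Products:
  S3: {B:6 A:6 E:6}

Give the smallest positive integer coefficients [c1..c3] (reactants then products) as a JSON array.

B: 6·5+3·0 = 30 | 5·6 = 30
A: 6·1+3·8 = 30 | 5·6 = 30
E: 6·2+3·6 = 30 | 5·6 = 30
gcd(6,3,5) = 1

Coefficients: [6, 3, 5]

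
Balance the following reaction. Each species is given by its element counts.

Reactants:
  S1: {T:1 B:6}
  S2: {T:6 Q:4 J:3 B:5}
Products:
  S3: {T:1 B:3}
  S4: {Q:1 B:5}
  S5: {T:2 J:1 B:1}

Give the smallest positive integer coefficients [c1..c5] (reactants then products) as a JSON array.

Coefficients: [6, 1, 6, 4, 3]

T: 6·1+1·6 = 12 | 6·1+4·0+3·2 = 12
Q: 6·0+1·4 = 4 | 6·0+4·1+3·0 = 4
J: 6·0+1·3 = 3 | 6·0+4·0+3·1 = 3
B: 6·6+1·5 = 41 | 6·3+4·5+3·1 = 41
gcd(6,1,6,4,3) = 1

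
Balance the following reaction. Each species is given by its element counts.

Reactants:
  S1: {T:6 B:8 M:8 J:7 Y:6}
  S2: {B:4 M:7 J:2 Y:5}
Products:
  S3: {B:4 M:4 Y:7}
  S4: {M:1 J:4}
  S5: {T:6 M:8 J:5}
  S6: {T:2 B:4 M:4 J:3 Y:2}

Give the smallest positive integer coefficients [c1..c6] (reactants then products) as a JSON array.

T: 3·6+3·0 = 18 | 3·0+1·0+1·6+6·2 = 18
B: 3·8+3·4 = 36 | 3·4+1·0+1·0+6·4 = 36
M: 3·8+3·7 = 45 | 3·4+1·1+1·8+6·4 = 45
J: 3·7+3·2 = 27 | 3·0+1·4+1·5+6·3 = 27
Y: 3·6+3·5 = 33 | 3·7+1·0+1·0+6·2 = 33
gcd(3,3,3,1,1,6) = 1

Coefficients: [3, 3, 3, 1, 1, 6]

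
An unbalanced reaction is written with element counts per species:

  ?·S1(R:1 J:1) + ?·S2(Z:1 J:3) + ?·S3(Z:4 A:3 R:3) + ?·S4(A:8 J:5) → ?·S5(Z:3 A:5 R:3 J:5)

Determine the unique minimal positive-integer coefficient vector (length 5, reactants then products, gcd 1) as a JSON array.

Coefficients: [6, 3, 3, 2, 5]

Z: 6·0+3·1+3·4+2·0 = 15 | 5·3 = 15
A: 6·0+3·0+3·3+2·8 = 25 | 5·5 = 25
R: 6·1+3·0+3·3+2·0 = 15 | 5·3 = 15
J: 6·1+3·3+3·0+2·5 = 25 | 5·5 = 25
gcd(6,3,3,2,5) = 1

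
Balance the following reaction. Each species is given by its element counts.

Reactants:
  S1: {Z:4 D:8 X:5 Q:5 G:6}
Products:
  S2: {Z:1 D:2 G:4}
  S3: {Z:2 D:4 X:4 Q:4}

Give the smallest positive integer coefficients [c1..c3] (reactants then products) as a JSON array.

Z: 4·4 = 16 | 6·1+5·2 = 16
D: 4·8 = 32 | 6·2+5·4 = 32
X: 4·5 = 20 | 6·0+5·4 = 20
Q: 4·5 = 20 | 6·0+5·4 = 20
G: 4·6 = 24 | 6·4+5·0 = 24
gcd(4,6,5) = 1

Coefficients: [4, 6, 5]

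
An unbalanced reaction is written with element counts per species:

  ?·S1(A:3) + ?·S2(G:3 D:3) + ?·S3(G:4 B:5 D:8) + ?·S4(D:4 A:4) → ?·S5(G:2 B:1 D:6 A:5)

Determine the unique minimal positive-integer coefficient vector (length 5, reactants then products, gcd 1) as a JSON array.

G: 3·0+2·3+1·4+4·0 = 10 | 5·2 = 10
B: 3·0+2·0+1·5+4·0 = 5 | 5·1 = 5
D: 3·0+2·3+1·8+4·4 = 30 | 5·6 = 30
A: 3·3+2·0+1·0+4·4 = 25 | 5·5 = 25
gcd(3,2,1,4,5) = 1

Coefficients: [3, 2, 1, 4, 5]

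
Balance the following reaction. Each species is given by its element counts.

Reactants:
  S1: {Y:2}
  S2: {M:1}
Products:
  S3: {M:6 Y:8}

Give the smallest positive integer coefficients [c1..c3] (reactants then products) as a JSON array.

M: 4·0+6·1 = 6 | 1·6 = 6
Y: 4·2+6·0 = 8 | 1·8 = 8
gcd(4,6,1) = 1

Coefficients: [4, 6, 1]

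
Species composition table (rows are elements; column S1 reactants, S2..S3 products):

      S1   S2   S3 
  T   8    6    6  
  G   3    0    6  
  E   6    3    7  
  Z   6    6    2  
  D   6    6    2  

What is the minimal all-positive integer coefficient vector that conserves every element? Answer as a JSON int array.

Coefficients: [6, 5, 3]

T: 6·8 = 48 | 5·6+3·6 = 48
G: 6·3 = 18 | 5·0+3·6 = 18
E: 6·6 = 36 | 5·3+3·7 = 36
Z: 6·6 = 36 | 5·6+3·2 = 36
D: 6·6 = 36 | 5·6+3·2 = 36
gcd(6,5,3) = 1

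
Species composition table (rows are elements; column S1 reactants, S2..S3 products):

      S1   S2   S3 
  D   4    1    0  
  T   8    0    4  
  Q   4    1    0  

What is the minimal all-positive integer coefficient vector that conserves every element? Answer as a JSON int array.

D: 1·4 = 4 | 4·1+2·0 = 4
T: 1·8 = 8 | 4·0+2·4 = 8
Q: 1·4 = 4 | 4·1+2·0 = 4
gcd(1,4,2) = 1

Coefficients: [1, 4, 2]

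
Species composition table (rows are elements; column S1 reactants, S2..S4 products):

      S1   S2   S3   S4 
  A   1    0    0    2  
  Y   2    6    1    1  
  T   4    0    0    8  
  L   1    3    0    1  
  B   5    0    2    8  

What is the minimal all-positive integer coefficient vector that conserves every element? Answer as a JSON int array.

A: 6·1 = 6 | 1·0+3·0+3·2 = 6
Y: 6·2 = 12 | 1·6+3·1+3·1 = 12
T: 6·4 = 24 | 1·0+3·0+3·8 = 24
L: 6·1 = 6 | 1·3+3·0+3·1 = 6
B: 6·5 = 30 | 1·0+3·2+3·8 = 30
gcd(6,1,3,3) = 1

Coefficients: [6, 1, 3, 3]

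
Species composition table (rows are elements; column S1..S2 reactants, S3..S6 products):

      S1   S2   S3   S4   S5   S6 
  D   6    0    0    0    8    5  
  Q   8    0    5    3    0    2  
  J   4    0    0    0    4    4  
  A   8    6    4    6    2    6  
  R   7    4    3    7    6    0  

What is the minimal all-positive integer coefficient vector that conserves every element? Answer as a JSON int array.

Coefficients: [6, 5, 5, 5, 2, 4]

D: 6·6+5·0 = 36 | 5·0+5·0+2·8+4·5 = 36
Q: 6·8+5·0 = 48 | 5·5+5·3+2·0+4·2 = 48
J: 6·4+5·0 = 24 | 5·0+5·0+2·4+4·4 = 24
A: 6·8+5·6 = 78 | 5·4+5·6+2·2+4·6 = 78
R: 6·7+5·4 = 62 | 5·3+5·7+2·6+4·0 = 62
gcd(6,5,5,5,2,4) = 1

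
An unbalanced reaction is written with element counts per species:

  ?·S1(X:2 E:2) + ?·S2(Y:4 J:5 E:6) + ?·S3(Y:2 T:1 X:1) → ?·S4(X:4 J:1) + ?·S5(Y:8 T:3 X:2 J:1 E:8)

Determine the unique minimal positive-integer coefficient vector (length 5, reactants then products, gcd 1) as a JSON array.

Coefficients: [5, 1, 6, 3, 2]

Y: 5·0+1·4+6·2 = 16 | 3·0+2·8 = 16
T: 5·0+1·0+6·1 = 6 | 3·0+2·3 = 6
X: 5·2+1·0+6·1 = 16 | 3·4+2·2 = 16
J: 5·0+1·5+6·0 = 5 | 3·1+2·1 = 5
E: 5·2+1·6+6·0 = 16 | 3·0+2·8 = 16
gcd(5,1,6,3,2) = 1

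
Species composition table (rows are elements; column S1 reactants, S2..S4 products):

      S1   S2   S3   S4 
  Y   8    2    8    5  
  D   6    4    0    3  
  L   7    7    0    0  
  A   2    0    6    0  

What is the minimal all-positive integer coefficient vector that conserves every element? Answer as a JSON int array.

Y: 3·8 = 24 | 3·2+1·8+2·5 = 24
D: 3·6 = 18 | 3·4+1·0+2·3 = 18
L: 3·7 = 21 | 3·7+1·0+2·0 = 21
A: 3·2 = 6 | 3·0+1·6+2·0 = 6
gcd(3,3,1,2) = 1

Coefficients: [3, 3, 1, 2]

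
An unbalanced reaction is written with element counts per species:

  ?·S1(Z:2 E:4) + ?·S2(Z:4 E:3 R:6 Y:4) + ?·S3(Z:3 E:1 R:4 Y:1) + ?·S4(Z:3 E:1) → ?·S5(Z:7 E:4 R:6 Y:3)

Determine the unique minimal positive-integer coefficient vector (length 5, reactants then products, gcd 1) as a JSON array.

Z: 1·2+3·4+3·3+4·3 = 35 | 5·7 = 35
E: 1·4+3·3+3·1+4·1 = 20 | 5·4 = 20
R: 1·0+3·6+3·4+4·0 = 30 | 5·6 = 30
Y: 1·0+3·4+3·1+4·0 = 15 | 5·3 = 15
gcd(1,3,3,4,5) = 1

Coefficients: [1, 3, 3, 4, 5]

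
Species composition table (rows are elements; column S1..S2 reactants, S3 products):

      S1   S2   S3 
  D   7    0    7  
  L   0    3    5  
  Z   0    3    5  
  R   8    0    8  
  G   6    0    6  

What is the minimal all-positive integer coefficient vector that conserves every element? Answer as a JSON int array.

D: 3·7+5·0 = 21 | 3·7 = 21
L: 3·0+5·3 = 15 | 3·5 = 15
Z: 3·0+5·3 = 15 | 3·5 = 15
R: 3·8+5·0 = 24 | 3·8 = 24
G: 3·6+5·0 = 18 | 3·6 = 18
gcd(3,5,3) = 1

Coefficients: [3, 5, 3]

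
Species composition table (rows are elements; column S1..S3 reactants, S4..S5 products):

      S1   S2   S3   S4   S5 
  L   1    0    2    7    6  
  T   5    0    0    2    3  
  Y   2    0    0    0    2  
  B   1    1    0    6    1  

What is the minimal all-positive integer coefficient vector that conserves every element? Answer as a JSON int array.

L: 1·1+6·0+6·2 = 13 | 1·7+1·6 = 13
T: 1·5+6·0+6·0 = 5 | 1·2+1·3 = 5
Y: 1·2+6·0+6·0 = 2 | 1·0+1·2 = 2
B: 1·1+6·1+6·0 = 7 | 1·6+1·1 = 7
gcd(1,6,6,1,1) = 1

Coefficients: [1, 6, 6, 1, 1]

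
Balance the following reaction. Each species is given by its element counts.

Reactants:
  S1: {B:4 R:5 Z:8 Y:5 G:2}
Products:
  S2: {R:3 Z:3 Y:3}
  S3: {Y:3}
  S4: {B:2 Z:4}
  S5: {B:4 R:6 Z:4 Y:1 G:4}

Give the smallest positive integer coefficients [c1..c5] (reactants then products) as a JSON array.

Coefficients: [6, 4, 5, 6, 3]

B: 6·4 = 24 | 4·0+5·0+6·2+3·4 = 24
R: 6·5 = 30 | 4·3+5·0+6·0+3·6 = 30
Z: 6·8 = 48 | 4·3+5·0+6·4+3·4 = 48
Y: 6·5 = 30 | 4·3+5·3+6·0+3·1 = 30
G: 6·2 = 12 | 4·0+5·0+6·0+3·4 = 12
gcd(6,4,5,6,3) = 1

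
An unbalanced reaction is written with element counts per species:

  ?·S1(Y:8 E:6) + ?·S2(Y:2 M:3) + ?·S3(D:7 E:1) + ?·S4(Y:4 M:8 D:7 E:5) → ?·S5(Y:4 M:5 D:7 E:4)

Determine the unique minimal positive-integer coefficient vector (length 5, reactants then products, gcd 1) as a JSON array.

Y: 1·8+2·2+3·0+3·4 = 24 | 6·4 = 24
M: 1·0+2·3+3·0+3·8 = 30 | 6·5 = 30
D: 1·0+2·0+3·7+3·7 = 42 | 6·7 = 42
E: 1·6+2·0+3·1+3·5 = 24 | 6·4 = 24
gcd(1,2,3,3,6) = 1

Coefficients: [1, 2, 3, 3, 6]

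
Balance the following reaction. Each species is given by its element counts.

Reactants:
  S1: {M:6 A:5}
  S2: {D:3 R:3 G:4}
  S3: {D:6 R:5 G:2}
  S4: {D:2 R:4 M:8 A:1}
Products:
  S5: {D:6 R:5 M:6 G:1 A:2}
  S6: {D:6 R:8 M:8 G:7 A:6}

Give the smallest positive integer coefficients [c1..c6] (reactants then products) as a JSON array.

D: 5·0+4·3+5·6+3·2 = 48 | 5·6+3·6 = 48
R: 5·0+4·3+5·5+3·4 = 49 | 5·5+3·8 = 49
M: 5·6+4·0+5·0+3·8 = 54 | 5·6+3·8 = 54
G: 5·0+4·4+5·2+3·0 = 26 | 5·1+3·7 = 26
A: 5·5+4·0+5·0+3·1 = 28 | 5·2+3·6 = 28
gcd(5,4,5,3,5,3) = 1

Coefficients: [5, 4, 5, 3, 5, 3]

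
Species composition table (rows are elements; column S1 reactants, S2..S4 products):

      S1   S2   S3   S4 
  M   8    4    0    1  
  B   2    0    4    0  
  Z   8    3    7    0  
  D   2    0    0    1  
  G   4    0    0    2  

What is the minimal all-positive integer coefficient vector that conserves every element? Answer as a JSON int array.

Coefficients: [2, 3, 1, 4]

M: 2·8 = 16 | 3·4+1·0+4·1 = 16
B: 2·2 = 4 | 3·0+1·4+4·0 = 4
Z: 2·8 = 16 | 3·3+1·7+4·0 = 16
D: 2·2 = 4 | 3·0+1·0+4·1 = 4
G: 2·4 = 8 | 3·0+1·0+4·2 = 8
gcd(2,3,1,4) = 1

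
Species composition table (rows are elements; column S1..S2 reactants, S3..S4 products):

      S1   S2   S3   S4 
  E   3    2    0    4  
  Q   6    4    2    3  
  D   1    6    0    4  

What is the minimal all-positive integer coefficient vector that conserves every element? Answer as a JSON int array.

E: 2·3+1·2 = 8 | 5·0+2·4 = 8
Q: 2·6+1·4 = 16 | 5·2+2·3 = 16
D: 2·1+1·6 = 8 | 5·0+2·4 = 8
gcd(2,1,5,2) = 1

Coefficients: [2, 1, 5, 2]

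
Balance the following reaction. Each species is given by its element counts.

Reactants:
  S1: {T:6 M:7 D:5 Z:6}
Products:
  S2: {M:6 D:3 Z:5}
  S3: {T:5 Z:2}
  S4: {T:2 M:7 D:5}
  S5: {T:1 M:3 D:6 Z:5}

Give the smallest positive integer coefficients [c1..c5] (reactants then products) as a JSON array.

T: 5·6 = 30 | 3·0+5·5+2·2+1·1 = 30
M: 5·7 = 35 | 3·6+5·0+2·7+1·3 = 35
D: 5·5 = 25 | 3·3+5·0+2·5+1·6 = 25
Z: 5·6 = 30 | 3·5+5·2+2·0+1·5 = 30
gcd(5,3,5,2,1) = 1

Coefficients: [5, 3, 5, 2, 1]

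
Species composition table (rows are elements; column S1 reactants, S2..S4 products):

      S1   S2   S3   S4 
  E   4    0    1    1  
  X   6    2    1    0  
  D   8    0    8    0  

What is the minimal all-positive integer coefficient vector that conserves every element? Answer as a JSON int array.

Coefficients: [2, 5, 2, 6]

E: 2·4 = 8 | 5·0+2·1+6·1 = 8
X: 2·6 = 12 | 5·2+2·1+6·0 = 12
D: 2·8 = 16 | 5·0+2·8+6·0 = 16
gcd(2,5,2,6) = 1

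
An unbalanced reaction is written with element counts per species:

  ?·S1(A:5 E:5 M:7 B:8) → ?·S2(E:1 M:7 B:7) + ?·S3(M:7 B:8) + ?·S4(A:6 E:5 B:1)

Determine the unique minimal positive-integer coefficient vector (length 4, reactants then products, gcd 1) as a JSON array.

A: 6·5 = 30 | 5·0+1·0+5·6 = 30
E: 6·5 = 30 | 5·1+1·0+5·5 = 30
M: 6·7 = 42 | 5·7+1·7+5·0 = 42
B: 6·8 = 48 | 5·7+1·8+5·1 = 48
gcd(6,5,1,5) = 1

Coefficients: [6, 5, 1, 5]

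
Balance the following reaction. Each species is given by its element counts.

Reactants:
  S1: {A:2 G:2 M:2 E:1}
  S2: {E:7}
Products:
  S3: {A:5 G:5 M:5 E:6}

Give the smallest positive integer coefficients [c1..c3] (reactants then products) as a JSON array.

A: 5·2+1·0 = 10 | 2·5 = 10
G: 5·2+1·0 = 10 | 2·5 = 10
M: 5·2+1·0 = 10 | 2·5 = 10
E: 5·1+1·7 = 12 | 2·6 = 12
gcd(5,1,2) = 1

Coefficients: [5, 1, 2]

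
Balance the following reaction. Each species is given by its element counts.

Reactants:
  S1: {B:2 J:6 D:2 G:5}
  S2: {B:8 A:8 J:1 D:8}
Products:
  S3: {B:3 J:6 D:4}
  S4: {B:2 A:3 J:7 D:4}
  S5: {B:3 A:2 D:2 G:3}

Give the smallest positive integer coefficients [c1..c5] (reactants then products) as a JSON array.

Coefficients: [3, 2, 1, 2, 5]

B: 3·2+2·8 = 22 | 1·3+2·2+5·3 = 22
A: 3·0+2·8 = 16 | 1·0+2·3+5·2 = 16
J: 3·6+2·1 = 20 | 1·6+2·7+5·0 = 20
D: 3·2+2·8 = 22 | 1·4+2·4+5·2 = 22
G: 3·5+2·0 = 15 | 1·0+2·0+5·3 = 15
gcd(3,2,1,2,5) = 1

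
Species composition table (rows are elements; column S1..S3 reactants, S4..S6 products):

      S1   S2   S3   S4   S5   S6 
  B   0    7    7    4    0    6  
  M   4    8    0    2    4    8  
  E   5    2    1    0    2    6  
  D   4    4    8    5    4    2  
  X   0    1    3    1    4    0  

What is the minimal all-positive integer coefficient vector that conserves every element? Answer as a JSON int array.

B: 2·0+4·7+2·7 = 42 | 6·4+1·0+3·6 = 42
M: 2·4+4·8+2·0 = 40 | 6·2+1·4+3·8 = 40
E: 2·5+4·2+2·1 = 20 | 6·0+1·2+3·6 = 20
D: 2·4+4·4+2·8 = 40 | 6·5+1·4+3·2 = 40
X: 2·0+4·1+2·3 = 10 | 6·1+1·4+3·0 = 10
gcd(2,4,2,6,1,3) = 1

Coefficients: [2, 4, 2, 6, 1, 3]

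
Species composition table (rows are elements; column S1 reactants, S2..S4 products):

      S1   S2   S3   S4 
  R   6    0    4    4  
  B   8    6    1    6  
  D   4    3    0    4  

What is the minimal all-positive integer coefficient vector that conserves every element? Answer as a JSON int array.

Coefficients: [6, 4, 6, 3]

R: 6·6 = 36 | 4·0+6·4+3·4 = 36
B: 6·8 = 48 | 4·6+6·1+3·6 = 48
D: 6·4 = 24 | 4·3+6·0+3·4 = 24
gcd(6,4,6,3) = 1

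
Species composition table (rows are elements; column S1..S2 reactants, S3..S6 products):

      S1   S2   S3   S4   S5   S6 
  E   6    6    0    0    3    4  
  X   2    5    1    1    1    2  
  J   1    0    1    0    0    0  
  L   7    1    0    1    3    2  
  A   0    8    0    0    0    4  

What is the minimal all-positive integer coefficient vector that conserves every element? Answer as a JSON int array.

Coefficients: [4, 3, 4, 1, 6, 6]

E: 4·6+3·6 = 42 | 4·0+1·0+6·3+6·4 = 42
X: 4·2+3·5 = 23 | 4·1+1·1+6·1+6·2 = 23
J: 4·1+3·0 = 4 | 4·1+1·0+6·0+6·0 = 4
L: 4·7+3·1 = 31 | 4·0+1·1+6·3+6·2 = 31
A: 4·0+3·8 = 24 | 4·0+1·0+6·0+6·4 = 24
gcd(4,3,4,1,6,6) = 1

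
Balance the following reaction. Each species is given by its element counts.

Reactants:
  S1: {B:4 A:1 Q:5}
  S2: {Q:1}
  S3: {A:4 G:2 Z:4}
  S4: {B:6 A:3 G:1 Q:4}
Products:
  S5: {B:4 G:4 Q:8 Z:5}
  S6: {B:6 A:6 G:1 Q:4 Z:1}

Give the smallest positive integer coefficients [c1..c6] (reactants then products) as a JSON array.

B: 1·4+3·0+2·0+3·6 = 22 | 1·4+3·6 = 22
A: 1·1+3·0+2·4+3·3 = 18 | 1·0+3·6 = 18
G: 1·0+3·0+2·2+3·1 = 7 | 1·4+3·1 = 7
Q: 1·5+3·1+2·0+3·4 = 20 | 1·8+3·4 = 20
Z: 1·0+3·0+2·4+3·0 = 8 | 1·5+3·1 = 8
gcd(1,3,2,3,1,3) = 1

Coefficients: [1, 3, 2, 3, 1, 3]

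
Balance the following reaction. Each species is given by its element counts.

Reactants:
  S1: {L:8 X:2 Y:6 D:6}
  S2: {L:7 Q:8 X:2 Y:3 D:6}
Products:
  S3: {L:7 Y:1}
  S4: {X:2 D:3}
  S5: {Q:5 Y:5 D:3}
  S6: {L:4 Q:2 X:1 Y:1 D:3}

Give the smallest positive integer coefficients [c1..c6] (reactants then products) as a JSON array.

Coefficients: [3, 4, 4, 4, 4, 6]

L: 3·8+4·7 = 52 | 4·7+4·0+4·0+6·4 = 52
Q: 3·0+4·8 = 32 | 4·0+4·0+4·5+6·2 = 32
X: 3·2+4·2 = 14 | 4·0+4·2+4·0+6·1 = 14
Y: 3·6+4·3 = 30 | 4·1+4·0+4·5+6·1 = 30
D: 3·6+4·6 = 42 | 4·0+4·3+4·3+6·3 = 42
gcd(3,4,4,4,4,6) = 1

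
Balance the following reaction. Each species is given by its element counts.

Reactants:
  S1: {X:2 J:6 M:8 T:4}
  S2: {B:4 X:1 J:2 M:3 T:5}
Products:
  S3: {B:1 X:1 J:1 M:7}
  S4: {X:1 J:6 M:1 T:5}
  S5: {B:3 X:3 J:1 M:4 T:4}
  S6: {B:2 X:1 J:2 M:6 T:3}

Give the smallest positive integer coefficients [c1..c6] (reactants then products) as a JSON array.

Coefficients: [6, 4, 3, 5, 1, 5]

B: 6·0+4·4 = 16 | 3·1+5·0+1·3+5·2 = 16
X: 6·2+4·1 = 16 | 3·1+5·1+1·3+5·1 = 16
J: 6·6+4·2 = 44 | 3·1+5·6+1·1+5·2 = 44
M: 6·8+4·3 = 60 | 3·7+5·1+1·4+5·6 = 60
T: 6·4+4·5 = 44 | 3·0+5·5+1·4+5·3 = 44
gcd(6,4,3,5,1,5) = 1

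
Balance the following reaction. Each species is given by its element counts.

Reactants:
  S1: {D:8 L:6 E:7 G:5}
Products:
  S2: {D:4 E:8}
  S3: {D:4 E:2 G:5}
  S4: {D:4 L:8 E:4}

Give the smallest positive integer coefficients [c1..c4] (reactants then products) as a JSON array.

Coefficients: [4, 1, 4, 3]

D: 4·8 = 32 | 1·4+4·4+3·4 = 32
L: 4·6 = 24 | 1·0+4·0+3·8 = 24
E: 4·7 = 28 | 1·8+4·2+3·4 = 28
G: 4·5 = 20 | 1·0+4·5+3·0 = 20
gcd(4,1,4,3) = 1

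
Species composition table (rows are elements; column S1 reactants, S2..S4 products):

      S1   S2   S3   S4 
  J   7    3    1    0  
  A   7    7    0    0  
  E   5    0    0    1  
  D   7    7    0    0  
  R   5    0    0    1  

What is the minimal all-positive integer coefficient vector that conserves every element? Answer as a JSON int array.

J: 1·7 = 7 | 1·3+4·1+5·0 = 7
A: 1·7 = 7 | 1·7+4·0+5·0 = 7
E: 1·5 = 5 | 1·0+4·0+5·1 = 5
D: 1·7 = 7 | 1·7+4·0+5·0 = 7
R: 1·5 = 5 | 1·0+4·0+5·1 = 5
gcd(1,1,4,5) = 1

Coefficients: [1, 1, 4, 5]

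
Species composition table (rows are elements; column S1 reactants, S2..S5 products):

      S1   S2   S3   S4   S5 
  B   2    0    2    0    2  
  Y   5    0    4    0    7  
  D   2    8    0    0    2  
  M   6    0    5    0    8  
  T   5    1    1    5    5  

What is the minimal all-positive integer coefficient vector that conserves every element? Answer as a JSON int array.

Coefficients: [6, 1, 4, 3, 2]

B: 6·2 = 12 | 1·0+4·2+3·0+2·2 = 12
Y: 6·5 = 30 | 1·0+4·4+3·0+2·7 = 30
D: 6·2 = 12 | 1·8+4·0+3·0+2·2 = 12
M: 6·6 = 36 | 1·0+4·5+3·0+2·8 = 36
T: 6·5 = 30 | 1·1+4·1+3·5+2·5 = 30
gcd(6,1,4,3,2) = 1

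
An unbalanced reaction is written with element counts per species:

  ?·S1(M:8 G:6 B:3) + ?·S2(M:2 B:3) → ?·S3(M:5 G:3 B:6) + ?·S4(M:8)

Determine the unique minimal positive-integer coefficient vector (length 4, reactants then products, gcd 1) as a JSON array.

M: 2·8+6·2 = 28 | 4·5+1·8 = 28
G: 2·6+6·0 = 12 | 4·3+1·0 = 12
B: 2·3+6·3 = 24 | 4·6+1·0 = 24
gcd(2,6,4,1) = 1

Coefficients: [2, 6, 4, 1]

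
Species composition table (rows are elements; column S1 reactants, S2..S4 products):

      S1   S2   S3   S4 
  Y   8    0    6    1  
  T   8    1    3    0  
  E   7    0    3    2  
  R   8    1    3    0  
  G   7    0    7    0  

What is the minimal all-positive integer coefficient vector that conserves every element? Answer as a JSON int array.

Coefficients: [1, 5, 1, 2]

Y: 1·8 = 8 | 5·0+1·6+2·1 = 8
T: 1·8 = 8 | 5·1+1·3+2·0 = 8
E: 1·7 = 7 | 5·0+1·3+2·2 = 7
R: 1·8 = 8 | 5·1+1·3+2·0 = 8
G: 1·7 = 7 | 5·0+1·7+2·0 = 7
gcd(1,5,1,2) = 1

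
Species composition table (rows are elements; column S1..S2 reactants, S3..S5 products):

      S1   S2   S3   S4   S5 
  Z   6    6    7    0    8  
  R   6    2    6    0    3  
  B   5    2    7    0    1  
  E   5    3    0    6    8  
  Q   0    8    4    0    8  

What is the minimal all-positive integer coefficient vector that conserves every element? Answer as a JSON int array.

Coefficients: [4, 6, 4, 1, 4]

Z: 4·6+6·6 = 60 | 4·7+1·0+4·8 = 60
R: 4·6+6·2 = 36 | 4·6+1·0+4·3 = 36
B: 4·5+6·2 = 32 | 4·7+1·0+4·1 = 32
E: 4·5+6·3 = 38 | 4·0+1·6+4·8 = 38
Q: 4·0+6·8 = 48 | 4·4+1·0+4·8 = 48
gcd(4,6,4,1,4) = 1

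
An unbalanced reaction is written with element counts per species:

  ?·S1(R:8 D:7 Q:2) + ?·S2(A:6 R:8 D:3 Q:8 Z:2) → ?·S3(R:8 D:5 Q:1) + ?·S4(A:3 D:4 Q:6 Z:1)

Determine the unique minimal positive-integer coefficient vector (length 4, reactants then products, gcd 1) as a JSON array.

A: 5·0+1·6 = 6 | 6·0+2·3 = 6
R: 5·8+1·8 = 48 | 6·8+2·0 = 48
D: 5·7+1·3 = 38 | 6·5+2·4 = 38
Q: 5·2+1·8 = 18 | 6·1+2·6 = 18
Z: 5·0+1·2 = 2 | 6·0+2·1 = 2
gcd(5,1,6,2) = 1

Coefficients: [5, 1, 6, 2]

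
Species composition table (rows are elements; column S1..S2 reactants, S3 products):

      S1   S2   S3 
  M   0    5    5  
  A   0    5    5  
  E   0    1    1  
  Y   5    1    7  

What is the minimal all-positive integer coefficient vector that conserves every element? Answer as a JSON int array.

M: 6·0+5·5 = 25 | 5·5 = 25
A: 6·0+5·5 = 25 | 5·5 = 25
E: 6·0+5·1 = 5 | 5·1 = 5
Y: 6·5+5·1 = 35 | 5·7 = 35
gcd(6,5,5) = 1

Coefficients: [6, 5, 5]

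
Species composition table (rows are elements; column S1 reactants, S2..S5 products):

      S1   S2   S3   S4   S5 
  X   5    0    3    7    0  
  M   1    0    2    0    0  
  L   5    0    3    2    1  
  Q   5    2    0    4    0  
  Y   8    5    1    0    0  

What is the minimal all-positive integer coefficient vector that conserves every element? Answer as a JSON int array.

X: 2·5 = 10 | 3·0+1·3+1·7+5·0 = 10
M: 2·1 = 2 | 3·0+1·2+1·0+5·0 = 2
L: 2·5 = 10 | 3·0+1·3+1·2+5·1 = 10
Q: 2·5 = 10 | 3·2+1·0+1·4+5·0 = 10
Y: 2·8 = 16 | 3·5+1·1+1·0+5·0 = 16
gcd(2,3,1,1,5) = 1

Coefficients: [2, 3, 1, 1, 5]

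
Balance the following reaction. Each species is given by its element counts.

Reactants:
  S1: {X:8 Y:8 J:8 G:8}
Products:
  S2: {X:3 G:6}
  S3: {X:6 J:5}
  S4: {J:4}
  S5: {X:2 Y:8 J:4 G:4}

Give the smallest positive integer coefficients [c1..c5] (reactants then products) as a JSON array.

Coefficients: [6, 4, 4, 1, 6]

X: 6·8 = 48 | 4·3+4·6+1·0+6·2 = 48
Y: 6·8 = 48 | 4·0+4·0+1·0+6·8 = 48
J: 6·8 = 48 | 4·0+4·5+1·4+6·4 = 48
G: 6·8 = 48 | 4·6+4·0+1·0+6·4 = 48
gcd(6,4,4,1,6) = 1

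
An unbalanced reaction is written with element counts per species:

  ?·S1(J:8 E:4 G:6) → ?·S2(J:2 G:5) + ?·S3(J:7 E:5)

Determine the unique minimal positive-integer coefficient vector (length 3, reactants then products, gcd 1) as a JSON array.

J: 5·8 = 40 | 6·2+4·7 = 40
E: 5·4 = 20 | 6·0+4·5 = 20
G: 5·6 = 30 | 6·5+4·0 = 30
gcd(5,6,4) = 1

Coefficients: [5, 6, 4]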